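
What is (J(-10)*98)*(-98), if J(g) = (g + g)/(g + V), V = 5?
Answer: -38416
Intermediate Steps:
J(g) = 2*g/(5 + g) (J(g) = (g + g)/(g + 5) = (2*g)/(5 + g) = 2*g/(5 + g))
(J(-10)*98)*(-98) = ((2*(-10)/(5 - 10))*98)*(-98) = ((2*(-10)/(-5))*98)*(-98) = ((2*(-10)*(-⅕))*98)*(-98) = (4*98)*(-98) = 392*(-98) = -38416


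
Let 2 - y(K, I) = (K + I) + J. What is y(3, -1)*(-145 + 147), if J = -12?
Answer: 24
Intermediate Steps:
y(K, I) = 14 - I - K (y(K, I) = 2 - ((K + I) - 12) = 2 - ((I + K) - 12) = 2 - (-12 + I + K) = 2 + (12 - I - K) = 14 - I - K)
y(3, -1)*(-145 + 147) = (14 - 1*(-1) - 1*3)*(-145 + 147) = (14 + 1 - 3)*2 = 12*2 = 24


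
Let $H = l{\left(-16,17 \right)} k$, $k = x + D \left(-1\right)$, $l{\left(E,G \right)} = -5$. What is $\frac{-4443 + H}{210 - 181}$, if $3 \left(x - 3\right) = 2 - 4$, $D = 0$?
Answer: $- \frac{13364}{87} \approx -153.61$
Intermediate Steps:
$x = \frac{7}{3}$ ($x = 3 + \frac{2 - 4}{3} = 3 + \frac{1}{3} \left(-2\right) = 3 - \frac{2}{3} = \frac{7}{3} \approx 2.3333$)
$k = \frac{7}{3}$ ($k = \frac{7}{3} + 0 \left(-1\right) = \frac{7}{3} + 0 = \frac{7}{3} \approx 2.3333$)
$H = - \frac{35}{3}$ ($H = \left(-5\right) \frac{7}{3} = - \frac{35}{3} \approx -11.667$)
$\frac{-4443 + H}{210 - 181} = \frac{-4443 - \frac{35}{3}}{210 - 181} = - \frac{13364}{3 \cdot 29} = \left(- \frac{13364}{3}\right) \frac{1}{29} = - \frac{13364}{87}$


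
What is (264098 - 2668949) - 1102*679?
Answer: -3153109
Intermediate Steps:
(264098 - 2668949) - 1102*679 = -2404851 - 748258 = -3153109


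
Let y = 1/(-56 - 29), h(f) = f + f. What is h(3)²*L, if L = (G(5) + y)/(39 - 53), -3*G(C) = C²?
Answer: 1824/85 ≈ 21.459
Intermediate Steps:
h(f) = 2*f
G(C) = -C²/3
y = -1/85 (y = 1/(-85) = -1/85 ≈ -0.011765)
L = 152/255 (L = (-⅓*5² - 1/85)/(39 - 53) = (-⅓*25 - 1/85)/(-14) = (-25/3 - 1/85)*(-1/14) = -2128/255*(-1/14) = 152/255 ≈ 0.59608)
h(3)²*L = (2*3)²*(152/255) = 6²*(152/255) = 36*(152/255) = 1824/85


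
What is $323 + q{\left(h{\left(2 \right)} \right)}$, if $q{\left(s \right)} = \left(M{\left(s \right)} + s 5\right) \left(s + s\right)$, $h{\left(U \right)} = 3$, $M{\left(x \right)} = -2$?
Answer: $401$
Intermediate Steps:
$q{\left(s \right)} = 2 s \left(-2 + 5 s\right)$ ($q{\left(s \right)} = \left(-2 + s 5\right) \left(s + s\right) = \left(-2 + 5 s\right) 2 s = 2 s \left(-2 + 5 s\right)$)
$323 + q{\left(h{\left(2 \right)} \right)} = 323 + 2 \cdot 3 \left(-2 + 5 \cdot 3\right) = 323 + 2 \cdot 3 \left(-2 + 15\right) = 323 + 2 \cdot 3 \cdot 13 = 323 + 78 = 401$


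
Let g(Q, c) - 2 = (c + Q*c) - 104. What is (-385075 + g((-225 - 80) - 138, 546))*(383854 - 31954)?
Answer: -220468517100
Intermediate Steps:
g(Q, c) = -102 + c + Q*c (g(Q, c) = 2 + ((c + Q*c) - 104) = 2 + (-104 + c + Q*c) = -102 + c + Q*c)
(-385075 + g((-225 - 80) - 138, 546))*(383854 - 31954) = (-385075 + (-102 + 546 + ((-225 - 80) - 138)*546))*(383854 - 31954) = (-385075 + (-102 + 546 + (-305 - 138)*546))*351900 = (-385075 + (-102 + 546 - 443*546))*351900 = (-385075 + (-102 + 546 - 241878))*351900 = (-385075 - 241434)*351900 = -626509*351900 = -220468517100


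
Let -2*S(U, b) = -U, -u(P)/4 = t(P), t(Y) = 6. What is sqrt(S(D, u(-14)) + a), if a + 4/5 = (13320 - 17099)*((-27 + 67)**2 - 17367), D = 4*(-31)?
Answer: sqrt(1489585755)/5 ≈ 7719.0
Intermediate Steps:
u(P) = -24 (u(P) = -4*6 = -24)
D = -124
S(U, b) = U/2 (S(U, b) = -(-1)*U/2 = U/2)
a = 297917461/5 (a = -4/5 + (13320 - 17099)*((-27 + 67)**2 - 17367) = -4/5 - 3779*(40**2 - 17367) = -4/5 - 3779*(1600 - 17367) = -4/5 - 3779*(-15767) = -4/5 + 59583493 = 297917461/5 ≈ 5.9583e+7)
sqrt(S(D, u(-14)) + a) = sqrt((1/2)*(-124) + 297917461/5) = sqrt(-62 + 297917461/5) = sqrt(297917151/5) = sqrt(1489585755)/5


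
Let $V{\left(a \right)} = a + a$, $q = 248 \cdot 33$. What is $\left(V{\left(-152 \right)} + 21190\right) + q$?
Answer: $29070$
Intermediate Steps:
$q = 8184$
$V{\left(a \right)} = 2 a$
$\left(V{\left(-152 \right)} + 21190\right) + q = \left(2 \left(-152\right) + 21190\right) + 8184 = \left(-304 + 21190\right) + 8184 = 20886 + 8184 = 29070$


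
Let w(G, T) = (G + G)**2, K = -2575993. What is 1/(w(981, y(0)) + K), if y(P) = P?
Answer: 1/1273451 ≈ 7.8527e-7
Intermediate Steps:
w(G, T) = 4*G**2 (w(G, T) = (2*G)**2 = 4*G**2)
1/(w(981, y(0)) + K) = 1/(4*981**2 - 2575993) = 1/(4*962361 - 2575993) = 1/(3849444 - 2575993) = 1/1273451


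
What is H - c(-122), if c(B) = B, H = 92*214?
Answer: 19810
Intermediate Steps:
H = 19688
H - c(-122) = 19688 - 1*(-122) = 19688 + 122 = 19810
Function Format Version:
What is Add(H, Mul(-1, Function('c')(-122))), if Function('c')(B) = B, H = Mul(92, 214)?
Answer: 19810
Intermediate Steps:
H = 19688
Add(H, Mul(-1, Function('c')(-122))) = Add(19688, Mul(-1, -122)) = Add(19688, 122) = 19810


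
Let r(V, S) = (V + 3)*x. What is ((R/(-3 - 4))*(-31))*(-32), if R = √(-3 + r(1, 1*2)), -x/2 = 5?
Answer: -992*I*√43/7 ≈ -929.28*I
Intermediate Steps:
x = -10 (x = -2*5 = -10)
r(V, S) = -30 - 10*V (r(V, S) = (V + 3)*(-10) = (3 + V)*(-10) = -30 - 10*V)
R = I*√43 (R = √(-3 + (-30 - 10*1)) = √(-3 + (-30 - 10)) = √(-3 - 40) = √(-43) = I*√43 ≈ 6.5574*I)
((R/(-3 - 4))*(-31))*(-32) = (((I*√43)/(-3 - 4))*(-31))*(-32) = (((I*√43)/(-7))*(-31))*(-32) = (-I*√43/7*(-31))*(-32) = (31*I*√43/7)*(-32) = -992*I*√43/7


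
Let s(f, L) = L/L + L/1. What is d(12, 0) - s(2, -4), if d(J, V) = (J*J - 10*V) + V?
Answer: 147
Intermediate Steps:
d(J, V) = J**2 - 9*V (d(J, V) = (J**2 - 10*V) + V = J**2 - 9*V)
s(f, L) = 1 + L (s(f, L) = 1 + L*1 = 1 + L)
d(12, 0) - s(2, -4) = (12**2 - 9*0) - (1 - 4) = (144 + 0) - 1*(-3) = 144 + 3 = 147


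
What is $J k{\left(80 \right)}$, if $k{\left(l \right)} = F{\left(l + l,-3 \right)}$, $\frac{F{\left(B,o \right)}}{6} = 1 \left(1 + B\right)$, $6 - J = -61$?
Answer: $64722$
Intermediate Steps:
$J = 67$ ($J = 6 - -61 = 6 + 61 = 67$)
$F{\left(B,o \right)} = 6 + 6 B$ ($F{\left(B,o \right)} = 6 \cdot 1 \left(1 + B\right) = 6 \left(1 + B\right) = 6 + 6 B$)
$k{\left(l \right)} = 6 + 12 l$ ($k{\left(l \right)} = 6 + 6 \left(l + l\right) = 6 + 6 \cdot 2 l = 6 + 12 l$)
$J k{\left(80 \right)} = 67 \left(6 + 12 \cdot 80\right) = 67 \left(6 + 960\right) = 67 \cdot 966 = 64722$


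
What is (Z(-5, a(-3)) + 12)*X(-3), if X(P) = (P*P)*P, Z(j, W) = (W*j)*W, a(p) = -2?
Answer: 216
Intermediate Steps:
Z(j, W) = j*W²
X(P) = P³ (X(P) = P²*P = P³)
(Z(-5, a(-3)) + 12)*X(-3) = (-5*(-2)² + 12)*(-3)³ = (-5*4 + 12)*(-27) = (-20 + 12)*(-27) = -8*(-27) = 216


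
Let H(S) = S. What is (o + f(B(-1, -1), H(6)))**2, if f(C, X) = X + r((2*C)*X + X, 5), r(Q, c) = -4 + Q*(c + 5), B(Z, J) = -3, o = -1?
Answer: 89401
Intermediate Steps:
r(Q, c) = -4 + Q*(5 + c)
f(C, X) = -4 + 11*X + 20*C*X (f(C, X) = X + (-4 + 5*((2*C)*X + X) + ((2*C)*X + X)*5) = X + (-4 + 5*(2*C*X + X) + (2*C*X + X)*5) = X + (-4 + 5*(X + 2*C*X) + (X + 2*C*X)*5) = X + (-4 + (5*X + 10*C*X) + (5*X + 10*C*X)) = X + (-4 + 10*X + 20*C*X) = -4 + 11*X + 20*C*X)
(o + f(B(-1, -1), H(6)))**2 = (-1 + (-4 + 11*6 + 20*(-3)*6))**2 = (-1 + (-4 + 66 - 360))**2 = (-1 - 298)**2 = (-299)**2 = 89401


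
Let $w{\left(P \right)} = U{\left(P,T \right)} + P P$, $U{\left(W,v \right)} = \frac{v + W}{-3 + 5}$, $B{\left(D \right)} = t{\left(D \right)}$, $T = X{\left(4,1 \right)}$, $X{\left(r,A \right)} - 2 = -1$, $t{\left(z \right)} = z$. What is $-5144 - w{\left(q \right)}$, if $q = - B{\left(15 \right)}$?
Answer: $-5362$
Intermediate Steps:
$X{\left(r,A \right)} = 1$ ($X{\left(r,A \right)} = 2 - 1 = 1$)
$T = 1$
$B{\left(D \right)} = D$
$U{\left(W,v \right)} = \frac{W}{2} + \frac{v}{2}$ ($U{\left(W,v \right)} = \frac{W + v}{2} = \left(W + v\right) \frac{1}{2} = \frac{W}{2} + \frac{v}{2}$)
$q = -15$ ($q = \left(-1\right) 15 = -15$)
$w{\left(P \right)} = \frac{1}{2} + P^{2} + \frac{P}{2}$ ($w{\left(P \right)} = \left(\frac{P}{2} + \frac{1}{2} \cdot 1\right) + P P = \left(\frac{P}{2} + \frac{1}{2}\right) + P^{2} = \left(\frac{1}{2} + \frac{P}{2}\right) + P^{2} = \frac{1}{2} + P^{2} + \frac{P}{2}$)
$-5144 - w{\left(q \right)} = -5144 - \left(\frac{1}{2} + \left(-15\right)^{2} + \frac{1}{2} \left(-15\right)\right) = -5144 - \left(\frac{1}{2} + 225 - \frac{15}{2}\right) = -5144 - 218 = -5362$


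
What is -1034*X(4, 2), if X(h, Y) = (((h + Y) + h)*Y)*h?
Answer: -82720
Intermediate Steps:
X(h, Y) = Y*h*(Y + 2*h) (X(h, Y) = (((Y + h) + h)*Y)*h = ((Y + 2*h)*Y)*h = (Y*(Y + 2*h))*h = Y*h*(Y + 2*h))
-1034*X(4, 2) = -2068*4*(2 + 2*4) = -2068*4*(2 + 8) = -2068*4*10 = -1034*80 = -82720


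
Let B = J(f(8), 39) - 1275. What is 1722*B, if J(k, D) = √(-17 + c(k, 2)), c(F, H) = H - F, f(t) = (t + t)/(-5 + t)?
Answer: -2195550 + 574*I*√183 ≈ -2.1956e+6 + 7764.9*I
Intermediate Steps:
f(t) = 2*t/(-5 + t) (f(t) = (2*t)/(-5 + t) = 2*t/(-5 + t))
J(k, D) = √(-15 - k) (J(k, D) = √(-17 + (2 - k)) = √(-15 - k))
B = -1275 + I*√183/3 (B = √(-15 - 2*8/(-5 + 8)) - 1275 = √(-15 - 2*8/3) - 1275 = √(-15 - 1*16/3) - 1275 = √(-15 - 16/3) - 1275 = √(-61/3) - 1275 = I*√183/3 - 1275 = -1275 + I*√183/3 ≈ -1275.0 + 4.5092*I)
1722*B = 1722*(-1275 + I*√183/3) = -2195550 + 574*I*√183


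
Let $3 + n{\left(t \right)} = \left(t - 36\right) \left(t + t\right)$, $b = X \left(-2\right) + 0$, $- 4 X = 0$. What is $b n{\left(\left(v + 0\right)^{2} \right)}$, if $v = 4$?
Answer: $0$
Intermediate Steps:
$X = 0$ ($X = \left(- \frac{1}{4}\right) 0 = 0$)
$b = 0$ ($b = 0 \left(-2\right) + 0 = 0 + 0 = 0$)
$n{\left(t \right)} = -3 + 2 t \left(-36 + t\right)$ ($n{\left(t \right)} = -3 + \left(t - 36\right) \left(t + t\right) = -3 + \left(t - 36\right) 2 t = -3 + \left(-36 + t\right) 2 t = -3 + 2 t \left(-36 + t\right)$)
$b n{\left(\left(v + 0\right)^{2} \right)} = 0 \left(-3 - 72 \left(4 + 0\right)^{2} + 2 \left(\left(4 + 0\right)^{2}\right)^{2}\right) = 0 \left(-3 - 72 \cdot 4^{2} + 2 \left(4^{2}\right)^{2}\right) = 0 \left(-3 - 1152 + 2 \cdot 16^{2}\right) = 0 \left(-3 - 1152 + 2 \cdot 256\right) = 0 \left(-3 - 1152 + 512\right) = 0 \left(-643\right) = 0$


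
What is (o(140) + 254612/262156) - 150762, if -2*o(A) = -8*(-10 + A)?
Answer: -9846646785/65539 ≈ -1.5024e+5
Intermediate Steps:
o(A) = -40 + 4*A (o(A) = -(-4)*(-10 + A) = -(80 - 8*A)/2 = -40 + 4*A)
(o(140) + 254612/262156) - 150762 = ((-40 + 4*140) + 254612/262156) - 150762 = ((-40 + 560) + 254612*(1/262156)) - 150762 = (520 + 63653/65539) - 150762 = 34143933/65539 - 150762 = -9846646785/65539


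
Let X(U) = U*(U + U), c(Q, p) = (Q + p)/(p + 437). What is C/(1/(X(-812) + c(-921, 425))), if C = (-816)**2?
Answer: 378442107463680/431 ≈ 8.7806e+11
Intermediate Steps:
C = 665856
c(Q, p) = (Q + p)/(437 + p)
X(U) = 2*U**2 (X(U) = U*(2*U) = 2*U**2)
C/(1/(X(-812) + c(-921, 425))) = 665856/(1/(2*(-812)**2 + (-921 + 425)/(437 + 425))) = 665856/(1/(2*659344 - 496/862)) = 665856/(1/(1318688 + (1/862)*(-496))) = 665856/(1/(1318688 - 248/431)) = 665856/(1/(568354280/431)) = 665856/(431/568354280) = 665856*(568354280/431) = 378442107463680/431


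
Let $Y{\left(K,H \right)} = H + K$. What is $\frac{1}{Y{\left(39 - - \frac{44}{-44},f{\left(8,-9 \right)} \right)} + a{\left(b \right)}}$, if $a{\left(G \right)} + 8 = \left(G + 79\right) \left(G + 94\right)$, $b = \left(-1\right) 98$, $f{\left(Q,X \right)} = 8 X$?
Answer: $\frac{1}{34} \approx 0.029412$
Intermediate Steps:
$b = -98$
$a{\left(G \right)} = -8 + \left(79 + G\right) \left(94 + G\right)$ ($a{\left(G \right)} = -8 + \left(G + 79\right) \left(G + 94\right) = -8 + \left(79 + G\right) \left(94 + G\right)$)
$\frac{1}{Y{\left(39 - - \frac{44}{-44},f{\left(8,-9 \right)} \right)} + a{\left(b \right)}} = \frac{1}{\left(8 \left(-9\right) + \left(39 - - \frac{44}{-44}\right)\right) + \left(7418 + \left(-98\right)^{2} + 173 \left(-98\right)\right)} = \frac{1}{\left(-72 + \left(39 - \left(-44\right) \left(- \frac{1}{44}\right)\right)\right) + \left(7418 + 9604 - 16954\right)} = \frac{1}{\left(-72 + \left(39 - 1\right)\right) + 68} = \frac{1}{\left(-72 + 38\right) + 68} = \frac{1}{-34 + 68} = \frac{1}{34}$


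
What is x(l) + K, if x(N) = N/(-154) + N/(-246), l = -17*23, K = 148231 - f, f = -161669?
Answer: 2935102000/9471 ≈ 3.0990e+5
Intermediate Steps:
K = 309900 (K = 148231 - 1*(-161669) = 148231 + 161669 = 309900)
l = -391
x(N) = -100*N/9471 (x(N) = N*(-1/154) + N*(-1/246) = -N/154 - N/246 = -100*N/9471)
x(l) + K = -100/9471*(-391) + 309900 = 39100/9471 + 309900 = 2935102000/9471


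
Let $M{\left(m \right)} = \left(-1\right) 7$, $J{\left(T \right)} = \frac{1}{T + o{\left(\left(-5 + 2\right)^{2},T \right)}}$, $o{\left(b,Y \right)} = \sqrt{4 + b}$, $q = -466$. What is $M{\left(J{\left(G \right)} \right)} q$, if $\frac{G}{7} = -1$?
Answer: $3262$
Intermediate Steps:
$G = -7$ ($G = 7 \left(-1\right) = -7$)
$J{\left(T \right)} = \frac{1}{T + \sqrt{13}}$ ($J{\left(T \right)} = \frac{1}{T + \sqrt{4 + \left(-5 + 2\right)^{2}}} = \frac{1}{T + \sqrt{4 + \left(-3\right)^{2}}} = \frac{1}{T + \sqrt{4 + 9}} = \frac{1}{T + \sqrt{13}}$)
$M{\left(m \right)} = -7$
$M{\left(J{\left(G \right)} \right)} q = \left(-7\right) \left(-466\right) = 3262$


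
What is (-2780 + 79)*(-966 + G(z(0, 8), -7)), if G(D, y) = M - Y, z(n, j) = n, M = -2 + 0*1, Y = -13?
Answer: 2579455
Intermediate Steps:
M = -2 (M = -2 + 0 = -2)
G(D, y) = 11 (G(D, y) = -2 - 1*(-13) = -2 + 13 = 11)
(-2780 + 79)*(-966 + G(z(0, 8), -7)) = (-2780 + 79)*(-966 + 11) = -2701*(-955) = 2579455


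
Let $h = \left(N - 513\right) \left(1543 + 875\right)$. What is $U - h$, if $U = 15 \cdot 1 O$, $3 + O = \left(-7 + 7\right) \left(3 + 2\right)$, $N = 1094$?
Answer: $-1404903$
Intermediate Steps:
$O = -3$ ($O = -3 + \left(-7 + 7\right) \left(3 + 2\right) = -3 + 0 \cdot 5 = -3 + 0 = -3$)
$h = 1404858$ ($h = \left(1094 - 513\right) \left(1543 + 875\right) = 581 \cdot 2418 = 1404858$)
$U = -45$ ($U = 15 \cdot 1 \left(-3\right) = 15 \left(-3\right) = -45$)
$U - h = -45 - 1404858 = -1404903$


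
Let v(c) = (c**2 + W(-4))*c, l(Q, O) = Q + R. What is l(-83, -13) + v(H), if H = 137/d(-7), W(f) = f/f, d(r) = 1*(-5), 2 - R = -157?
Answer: -2565278/125 ≈ -20522.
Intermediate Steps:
R = 159 (R = 2 - 1*(-157) = 2 + 157 = 159)
d(r) = -5
W(f) = 1
l(Q, O) = 159 + Q (l(Q, O) = Q + 159 = 159 + Q)
H = -137/5 (H = 137/(-5) = 137*(-1/5) = -137/5 ≈ -27.400)
v(c) = c*(1 + c**2) (v(c) = (c**2 + 1)*c = (1 + c**2)*c = c*(1 + c**2))
l(-83, -13) + v(H) = (159 - 83) + (-137/5 + (-137/5)**3) = 76 + (-137/5 - 2571353/125) = 76 - 2574778/125 = -2565278/125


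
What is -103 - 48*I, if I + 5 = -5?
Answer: 377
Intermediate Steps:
I = -10 (I = -5 - 5 = -10)
-103 - 48*I = -103 - 48*(-10) = -103 + 480 = 377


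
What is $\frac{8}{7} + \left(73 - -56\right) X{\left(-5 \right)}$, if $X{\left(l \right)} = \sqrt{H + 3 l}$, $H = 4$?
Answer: $\frac{8}{7} + 129 i \sqrt{11} \approx 1.1429 + 427.84 i$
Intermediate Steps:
$X{\left(l \right)} = \sqrt{4 + 3 l}$
$\frac{8}{7} + \left(73 - -56\right) X{\left(-5 \right)} = \frac{8}{7} + \left(73 - -56\right) \sqrt{4 + 3 \left(-5\right)} = 8 \cdot \frac{1}{7} + \left(73 + 56\right) \sqrt{4 - 15} = \frac{8}{7} + 129 \sqrt{-11} = \frac{8}{7} + 129 i \sqrt{11}$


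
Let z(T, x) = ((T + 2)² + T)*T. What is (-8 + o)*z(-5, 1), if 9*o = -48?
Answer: 800/3 ≈ 266.67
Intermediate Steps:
o = -16/3 (o = (⅑)*(-48) = -16/3 ≈ -5.3333)
z(T, x) = T*(T + (2 + T)²) (z(T, x) = ((2 + T)² + T)*T = (T + (2 + T)²)*T = T*(T + (2 + T)²))
(-8 + o)*z(-5, 1) = (-8 - 16/3)*(-5*(-5 + (2 - 5)²)) = -(-200)*(-5 + (-3)²)/3 = -(-200)*(-5 + 9)/3 = -(-200)*4/3 = -40/3*(-20) = 800/3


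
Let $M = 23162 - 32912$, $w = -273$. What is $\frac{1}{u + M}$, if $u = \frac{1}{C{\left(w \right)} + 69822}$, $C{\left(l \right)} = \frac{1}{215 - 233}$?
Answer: $- \frac{1256795}{12253751232} \approx -0.00010256$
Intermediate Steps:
$C{\left(l \right)} = - \frac{1}{18}$ ($C{\left(l \right)} = \frac{1}{-18} = - \frac{1}{18}$)
$u = \frac{18}{1256795}$ ($u = \frac{1}{- \frac{1}{18} + 69822} = \frac{1}{\frac{1256795}{18}} = \frac{18}{1256795} \approx 1.4322 \cdot 10^{-5}$)
$M = -9750$ ($M = 23162 - 32912 = -9750$)
$\frac{1}{u + M} = \frac{1}{\frac{18}{1256795} - 9750} = \frac{1}{- \frac{12253751232}{1256795}} = - \frac{1256795}{12253751232}$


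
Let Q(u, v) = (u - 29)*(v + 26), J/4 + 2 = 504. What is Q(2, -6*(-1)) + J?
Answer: 1144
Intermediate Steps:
J = 2008 (J = -8 + 4*504 = -8 + 2016 = 2008)
Q(u, v) = (-29 + u)*(26 + v)
Q(2, -6*(-1)) + J = (-754 - (-174)*(-1) + 26*2 + 2*(-6*(-1))) + 2008 = (-754 - 29*6 + 52 + 2*6) + 2008 = (-754 - 174 + 52 + 12) + 2008 = -864 + 2008 = 1144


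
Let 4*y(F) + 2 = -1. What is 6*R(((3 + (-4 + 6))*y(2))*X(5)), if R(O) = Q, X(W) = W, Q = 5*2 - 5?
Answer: 30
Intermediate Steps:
y(F) = -¾ (y(F) = -½ + (¼)*(-1) = -½ - ¼ = -¾)
Q = 5 (Q = 10 - 5 = 5)
R(O) = 5
6*R(((3 + (-4 + 6))*y(2))*X(5)) = 6*5 = 30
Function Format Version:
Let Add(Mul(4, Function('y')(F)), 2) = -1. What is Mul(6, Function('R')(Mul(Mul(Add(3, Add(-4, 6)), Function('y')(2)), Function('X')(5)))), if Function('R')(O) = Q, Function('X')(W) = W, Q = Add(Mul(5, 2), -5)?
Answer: 30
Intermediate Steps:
Function('y')(F) = Rational(-3, 4) (Function('y')(F) = Add(Rational(-1, 2), Mul(Rational(1, 4), -1)) = Add(Rational(-1, 2), Rational(-1, 4)) = Rational(-3, 4))
Q = 5 (Q = Add(10, -5) = 5)
Function('R')(O) = 5
Mul(6, Function('R')(Mul(Mul(Add(3, Add(-4, 6)), Function('y')(2)), Function('X')(5)))) = Mul(6, 5) = 30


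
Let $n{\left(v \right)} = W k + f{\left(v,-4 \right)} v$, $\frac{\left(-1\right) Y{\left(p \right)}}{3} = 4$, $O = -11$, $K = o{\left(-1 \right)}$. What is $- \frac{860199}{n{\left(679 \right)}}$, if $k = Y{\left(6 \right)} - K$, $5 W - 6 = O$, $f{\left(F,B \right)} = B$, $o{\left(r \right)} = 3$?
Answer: $\frac{860199}{2701} \approx 318.47$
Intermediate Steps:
$K = 3$
$Y{\left(p \right)} = -12$ ($Y{\left(p \right)} = \left(-3\right) 4 = -12$)
$W = -1$ ($W = \frac{6}{5} + \frac{1}{5} \left(-11\right) = \frac{6}{5} - \frac{11}{5} = -1$)
$k = -15$ ($k = -12 - 3 = -15$)
$n{\left(v \right)} = 15 - 4 v$ ($n{\left(v \right)} = \left(-1\right) \left(-15\right) - 4 v = 15 - 4 v$)
$- \frac{860199}{n{\left(679 \right)}} = - \frac{860199}{15 - 2716} = - \frac{860199}{-2701} = \left(-860199\right) \left(- \frac{1}{2701}\right) = \frac{860199}{2701}$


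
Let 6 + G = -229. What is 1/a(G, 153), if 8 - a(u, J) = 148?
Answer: -1/140 ≈ -0.0071429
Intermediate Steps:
G = -235 (G = -6 - 229 = -235)
a(u, J) = -140 (a(u, J) = 8 - 1*148 = 8 - 148 = -140)
1/a(G, 153) = 1/(-140) = -1/140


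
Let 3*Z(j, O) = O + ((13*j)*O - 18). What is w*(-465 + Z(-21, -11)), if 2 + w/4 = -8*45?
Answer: -2286392/3 ≈ -7.6213e+5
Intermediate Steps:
Z(j, O) = -6 + O/3 + 13*O*j/3 (Z(j, O) = (O + ((13*j)*O - 18))/3 = (O + (13*O*j - 18))/3 = (O + (-18 + 13*O*j))/3 = (-18 + O + 13*O*j)/3 = -6 + O/3 + 13*O*j/3)
w = -1448 (w = -8 + 4*(-8*45) = -8 + 4*(-360) = -8 - 1440 = -1448)
w*(-465 + Z(-21, -11)) = -1448*(-465 + (-6 + (1/3)*(-11) + (13/3)*(-11)*(-21))) = -1448*(-465 + (-6 - 11/3 + 1001)) = -1448*(-465 + 2974/3) = -1448*1579/3 = -2286392/3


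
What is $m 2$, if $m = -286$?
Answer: $-572$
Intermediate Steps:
$m 2 = \left(-286\right) 2 = -572$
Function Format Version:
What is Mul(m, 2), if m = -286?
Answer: -572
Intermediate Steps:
Mul(m, 2) = Mul(-286, 2) = -572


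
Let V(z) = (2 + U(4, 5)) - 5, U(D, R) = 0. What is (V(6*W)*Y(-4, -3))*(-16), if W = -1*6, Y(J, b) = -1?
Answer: -48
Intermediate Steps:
W = -6
V(z) = -3 (V(z) = (2 + 0) - 5 = 2 - 5 = -3)
(V(6*W)*Y(-4, -3))*(-16) = -3*(-1)*(-16) = 3*(-16) = -48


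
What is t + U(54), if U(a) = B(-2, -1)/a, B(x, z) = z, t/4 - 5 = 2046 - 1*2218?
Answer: -36073/54 ≈ -668.02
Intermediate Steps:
t = -668 (t = 20 + 4*(2046 - 1*2218) = 20 + 4*(2046 - 2218) = 20 + 4*(-172) = 20 - 688 = -668)
U(a) = -1/a
t + U(54) = -668 - 1/54 = -36073/54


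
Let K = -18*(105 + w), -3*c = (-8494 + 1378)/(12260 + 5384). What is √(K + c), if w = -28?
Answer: I*√26964676783/4411 ≈ 37.227*I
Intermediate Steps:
c = 593/4411 (c = -(-8494 + 1378)/(3*(12260 + 5384)) = -(-2372)/17644 = -⅓*(-1779/4411) = 593/4411 ≈ 0.13444)
K = -1386 (K = -18*(105 - 28) = -18*77 = -1386)
√(K + c) = √(-1386 + 593/4411) = √(-6113053/4411) = I*√26964676783/4411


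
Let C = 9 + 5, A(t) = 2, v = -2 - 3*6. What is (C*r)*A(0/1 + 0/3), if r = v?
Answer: -560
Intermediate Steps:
v = -20 (v = -2 - 18 = -20)
r = -20
C = 14
(C*r)*A(0/1 + 0/3) = (14*(-20))*2 = -280*2 = -560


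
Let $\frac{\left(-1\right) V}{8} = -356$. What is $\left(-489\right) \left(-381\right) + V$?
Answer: $189157$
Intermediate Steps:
$V = 2848$ ($V = \left(-8\right) \left(-356\right) = 2848$)
$\left(-489\right) \left(-381\right) + V = \left(-489\right) \left(-381\right) + 2848 = 186309 + 2848 = 189157$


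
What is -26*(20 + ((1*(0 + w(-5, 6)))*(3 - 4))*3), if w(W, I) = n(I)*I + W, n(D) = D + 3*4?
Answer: 7514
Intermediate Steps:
n(D) = 12 + D (n(D) = D + 12 = 12 + D)
w(W, I) = W + I*(12 + I) (w(W, I) = (12 + I)*I + W = I*(12 + I) + W = W + I*(12 + I))
-26*(20 + ((1*(0 + w(-5, 6)))*(3 - 4))*3) = -26*(20 + ((1*(0 + (-5 + 6*(12 + 6))))*(3 - 4))*3) = -26*(20 + ((1*(0 + (-5 + 6*18)))*(-1))*3) = -26*(20 + ((1*(0 + (-5 + 108)))*(-1))*3) = -26*(20 + ((1*(0 + 103))*(-1))*3) = -26*(20 + ((1*103)*(-1))*3) = -26*(20 + (103*(-1))*3) = -26*(20 - 103*3) = -26*(20 - 309) = -26*(-289) = 7514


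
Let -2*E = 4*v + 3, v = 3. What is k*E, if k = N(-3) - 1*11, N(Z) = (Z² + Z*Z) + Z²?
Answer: -120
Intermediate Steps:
N(Z) = 3*Z² (N(Z) = (Z² + Z²) + Z² = 2*Z² + Z² = 3*Z²)
k = 16 (k = 3*(-3)² - 1*11 = 3*9 - 11 = 27 - 11 = 16)
E = -15/2 (E = -(4*3 + 3)/2 = -(12 + 3)/2 = -½*15 = -15/2 ≈ -7.5000)
k*E = 16*(-15/2) = -120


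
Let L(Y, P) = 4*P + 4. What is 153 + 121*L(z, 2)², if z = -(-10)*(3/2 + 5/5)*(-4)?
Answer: 17577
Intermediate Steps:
z = -100 (z = -(-10)*(3*(½) + 5*(⅕))*(-4) = -(-10)*(3/2 + 1)*(-4) = -(-10)*5/2*(-4) = -2*(-25/2)*(-4) = 25*(-4) = -100)
L(Y, P) = 4 + 4*P
153 + 121*L(z, 2)² = 153 + 121*(4 + 4*2)² = 153 + 121*(4 + 8)² = 153 + 121*12² = 153 + 121*144 = 153 + 17424 = 17577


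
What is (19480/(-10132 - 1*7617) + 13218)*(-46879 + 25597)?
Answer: -4992476320164/17749 ≈ -2.8128e+8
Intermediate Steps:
(19480/(-10132 - 1*7617) + 13218)*(-46879 + 25597) = (19480/(-10132 - 7617) + 13218)*(-21282) = (19480/(-17749) + 13218)*(-21282) = (19480*(-1/17749) + 13218)*(-21282) = (-19480/17749 + 13218)*(-21282) = (234586802/17749)*(-21282) = -4992476320164/17749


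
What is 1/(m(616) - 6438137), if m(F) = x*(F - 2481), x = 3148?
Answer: -1/12309157 ≈ -8.1240e-8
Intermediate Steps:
m(F) = -7810188 + 3148*F (m(F) = 3148*(F - 2481) = 3148*(-2481 + F) = -7810188 + 3148*F)
1/(m(616) - 6438137) = 1/((-7810188 + 3148*616) - 6438137) = 1/((-7810188 + 1939168) - 6438137) = 1/(-5871020 - 6438137) = 1/(-12309157) = -1/12309157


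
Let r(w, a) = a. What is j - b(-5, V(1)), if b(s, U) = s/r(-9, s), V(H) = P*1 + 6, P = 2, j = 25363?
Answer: 25362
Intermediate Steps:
V(H) = 8 (V(H) = 2*1 + 6 = 2 + 6 = 8)
b(s, U) = 1 (b(s, U) = s/s = 1)
j - b(-5, V(1)) = 25363 - 1*1 = 25363 - 1 = 25362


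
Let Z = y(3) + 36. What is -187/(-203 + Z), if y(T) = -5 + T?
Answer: 187/169 ≈ 1.1065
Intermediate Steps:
Z = 34 (Z = (-5 + 3) + 36 = -2 + 36 = 34)
-187/(-203 + Z) = -187/(-203 + 34) = -187/(-169) = -187*(-1/169) = 187/169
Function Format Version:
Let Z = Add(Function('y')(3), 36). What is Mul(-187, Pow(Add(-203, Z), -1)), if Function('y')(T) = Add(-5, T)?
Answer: Rational(187, 169) ≈ 1.1065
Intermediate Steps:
Z = 34 (Z = Add(Add(-5, 3), 36) = Add(-2, 36) = 34)
Mul(-187, Pow(Add(-203, Z), -1)) = Mul(-187, Pow(Add(-203, 34), -1)) = Mul(-187, Pow(-169, -1)) = Mul(-187, Rational(-1, 169)) = Rational(187, 169)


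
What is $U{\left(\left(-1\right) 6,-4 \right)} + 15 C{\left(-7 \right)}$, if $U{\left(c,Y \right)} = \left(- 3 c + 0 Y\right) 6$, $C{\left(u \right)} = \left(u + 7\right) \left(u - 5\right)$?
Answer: $108$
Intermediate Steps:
$C{\left(u \right)} = \left(-5 + u\right) \left(7 + u\right)$ ($C{\left(u \right)} = \left(7 + u\right) \left(-5 + u\right) = \left(-5 + u\right) \left(7 + u\right)$)
$U{\left(c,Y \right)} = - 18 c$ ($U{\left(c,Y \right)} = \left(- 3 c + 0\right) 6 = - 3 c 6 = - 18 c$)
$U{\left(\left(-1\right) 6,-4 \right)} + 15 C{\left(-7 \right)} = - 18 \left(\left(-1\right) 6\right) + 15 \left(-35 + \left(-7\right)^{2} + 2 \left(-7\right)\right) = \left(-18\right) \left(-6\right) + 15 \left(-35 + 49 - 14\right) = 108 + 15 \cdot 0 = 108 + 0 = 108$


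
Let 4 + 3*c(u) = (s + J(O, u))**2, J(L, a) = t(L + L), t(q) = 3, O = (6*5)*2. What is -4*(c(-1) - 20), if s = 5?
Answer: 0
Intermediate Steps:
O = 60 (O = 30*2 = 60)
J(L, a) = 3
c(u) = 20 (c(u) = -4/3 + (5 + 3)**2/3 = -4/3 + (1/3)*8**2 = -4/3 + (1/3)*64 = -4/3 + 64/3 = 20)
-4*(c(-1) - 20) = -4*(20 - 20) = -4*0 = 0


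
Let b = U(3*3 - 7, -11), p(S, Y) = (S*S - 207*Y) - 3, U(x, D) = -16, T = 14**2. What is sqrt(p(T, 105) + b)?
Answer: sqrt(16662) ≈ 129.08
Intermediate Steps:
T = 196
p(S, Y) = -3 + S**2 - 207*Y (p(S, Y) = (S**2 - 207*Y) - 3 = -3 + S**2 - 207*Y)
b = -16
sqrt(p(T, 105) + b) = sqrt((-3 + 196**2 - 207*105) - 16) = sqrt((-3 + 38416 - 21735) - 16) = sqrt(16678 - 16) = sqrt(16662)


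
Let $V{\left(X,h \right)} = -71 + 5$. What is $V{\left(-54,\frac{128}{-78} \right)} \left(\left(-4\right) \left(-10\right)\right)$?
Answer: $-2640$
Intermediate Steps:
$V{\left(X,h \right)} = -66$
$V{\left(-54,\frac{128}{-78} \right)} \left(\left(-4\right) \left(-10\right)\right) = - 66 \left(\left(-4\right) \left(-10\right)\right) = \left(-66\right) 40 = -2640$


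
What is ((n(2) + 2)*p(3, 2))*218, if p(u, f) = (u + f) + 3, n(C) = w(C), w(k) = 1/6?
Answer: 11336/3 ≈ 3778.7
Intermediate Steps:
w(k) = ⅙
n(C) = ⅙
p(u, f) = 3 + f + u (p(u, f) = (f + u) + 3 = 3 + f + u)
((n(2) + 2)*p(3, 2))*218 = ((⅙ + 2)*(3 + 2 + 3))*218 = ((13/6)*8)*218 = (52/3)*218 = 11336/3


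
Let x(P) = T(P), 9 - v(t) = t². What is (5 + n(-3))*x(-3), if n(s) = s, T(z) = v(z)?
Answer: 0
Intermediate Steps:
v(t) = 9 - t²
T(z) = 9 - z²
x(P) = 9 - P²
(5 + n(-3))*x(-3) = (5 - 3)*(9 - 1*(-3)²) = 2*(9 - 1*9) = 2*(9 - 9) = 2*0 = 0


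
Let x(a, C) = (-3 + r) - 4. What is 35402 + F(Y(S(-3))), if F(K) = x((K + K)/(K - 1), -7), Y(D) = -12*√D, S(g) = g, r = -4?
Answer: 35391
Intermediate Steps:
x(a, C) = -11 (x(a, C) = (-3 - 4) - 4 = -7 - 4 = -11)
F(K) = -11
35402 + F(Y(S(-3))) = 35402 - 11 = 35391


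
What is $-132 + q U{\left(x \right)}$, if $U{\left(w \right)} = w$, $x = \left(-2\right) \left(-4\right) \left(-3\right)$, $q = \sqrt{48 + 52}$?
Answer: $-372$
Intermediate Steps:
$q = 10$ ($q = \sqrt{100} = 10$)
$x = -24$ ($x = 8 \left(-3\right) = -24$)
$-132 + q U{\left(x \right)} = -132 + 10 \left(-24\right) = -132 - 240 = -372$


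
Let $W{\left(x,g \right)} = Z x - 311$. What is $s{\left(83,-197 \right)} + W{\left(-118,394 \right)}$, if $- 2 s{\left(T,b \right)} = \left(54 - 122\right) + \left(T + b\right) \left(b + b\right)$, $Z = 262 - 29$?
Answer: $-50229$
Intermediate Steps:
$Z = 233$ ($Z = 262 - 29 = 233$)
$W{\left(x,g \right)} = -311 + 233 x$ ($W{\left(x,g \right)} = 233 x - 311 = -311 + 233 x$)
$s{\left(T,b \right)} = 34 - b \left(T + b\right)$ ($s{\left(T,b \right)} = - \frac{\left(54 - 122\right) + \left(T + b\right) \left(b + b\right)}{2} = - \frac{-68 + \left(T + b\right) 2 b}{2} = - \frac{-68 + 2 b \left(T + b\right)}{2} = 34 - b \left(T + b\right)$)
$s{\left(83,-197 \right)} + W{\left(-118,394 \right)} = \left(34 - \left(-197\right)^{2} - 83 \left(-197\right)\right) + \left(-311 + 233 \left(-118\right)\right) = \left(34 - 38809 + 16351\right) - 27805 = -22424 - 27805 = -50229$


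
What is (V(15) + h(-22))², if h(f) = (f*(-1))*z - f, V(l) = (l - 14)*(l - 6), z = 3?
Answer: 9409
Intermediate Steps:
V(l) = (-14 + l)*(-6 + l)
h(f) = -4*f (h(f) = (f*(-1))*3 - f = -f*3 - f = -3*f - f = -4*f)
(V(15) + h(-22))² = ((84 + 15² - 20*15) - 4*(-22))² = ((84 + 225 - 300) + 88)² = (9 + 88)² = 97² = 9409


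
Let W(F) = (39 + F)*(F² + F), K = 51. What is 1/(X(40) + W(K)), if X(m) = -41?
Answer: 1/238639 ≈ 4.1904e-6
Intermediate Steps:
W(F) = (39 + F)*(F + F²)
1/(X(40) + W(K)) = 1/(-41 + 51*(39 + 51² + 40*51)) = 1/(-41 + 51*(39 + 2601 + 2040)) = 1/(-41 + 51*4680) = 1/(-41 + 238680) = 1/238639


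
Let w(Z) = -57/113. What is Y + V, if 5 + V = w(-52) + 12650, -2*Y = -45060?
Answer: 3974718/113 ≈ 35175.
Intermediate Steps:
w(Z) = -57/113 (w(Z) = -57*1/113 = -57/113)
Y = 22530 (Y = -1/2*(-45060) = 22530)
V = 1428828/113 (V = -5 + (-57/113 + 12650) = -5 + 1429393/113 = 1428828/113 ≈ 12645.)
Y + V = 22530 + 1428828/113 = 3974718/113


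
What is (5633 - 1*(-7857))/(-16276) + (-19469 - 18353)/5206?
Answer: -171454953/21183214 ≈ -8.0939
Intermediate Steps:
(5633 - 1*(-7857))/(-16276) + (-19469 - 18353)/5206 = (5633 + 7857)*(-1/16276) - 37822*1/5206 = 13490*(-1/16276) - 18911/2603 = -6745/8138 - 18911/2603 = -171454953/21183214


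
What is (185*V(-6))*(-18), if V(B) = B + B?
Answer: 39960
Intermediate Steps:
V(B) = 2*B
(185*V(-6))*(-18) = (185*(2*(-6)))*(-18) = (185*(-12))*(-18) = -2220*(-18) = 39960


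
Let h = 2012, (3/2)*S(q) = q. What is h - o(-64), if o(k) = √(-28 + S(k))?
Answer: 2012 - 2*I*√159/3 ≈ 2012.0 - 8.4063*I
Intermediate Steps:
S(q) = 2*q/3
o(k) = √(-28 + 2*k/3)
h - o(-64) = 2012 - √(-252 + 6*(-64))/3 = 2012 - √(-252 - 384)/3 = 2012 - √(-636)/3 = 2012 - 2*I*√159/3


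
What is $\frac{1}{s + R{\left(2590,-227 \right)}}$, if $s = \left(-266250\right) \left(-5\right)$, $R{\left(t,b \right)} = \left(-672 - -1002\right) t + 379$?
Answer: $\frac{1}{2186329} \approx 4.5739 \cdot 10^{-7}$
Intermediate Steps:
$R{\left(t,b \right)} = 379 + 330 t$ ($R{\left(t,b \right)} = \left(-672 + 1002\right) t + 379 = 330 t + 379 = 379 + 330 t$)
$s = 1331250$
$\frac{1}{s + R{\left(2590,-227 \right)}} = \frac{1}{1331250 + \left(379 + 330 \cdot 2590\right)} = \frac{1}{1331250 + \left(379 + 854700\right)} = \frac{1}{1331250 + 855079} = \frac{1}{2186329}$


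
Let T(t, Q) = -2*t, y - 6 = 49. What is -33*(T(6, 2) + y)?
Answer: -1419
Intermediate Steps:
y = 55 (y = 6 + 49 = 55)
-33*(T(6, 2) + y) = -33*(-2*6 + 55) = -33*(-12 + 55) = -33*43 = -1419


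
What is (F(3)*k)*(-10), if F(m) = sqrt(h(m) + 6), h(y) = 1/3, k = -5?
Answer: 50*sqrt(57)/3 ≈ 125.83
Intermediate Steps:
h(y) = 1/3
F(m) = sqrt(57)/3 (F(m) = sqrt(1/3 + 6) = sqrt(19/3) = sqrt(57)/3)
(F(3)*k)*(-10) = ((sqrt(57)/3)*(-5))*(-10) = -5*sqrt(57)/3*(-10) = 50*sqrt(57)/3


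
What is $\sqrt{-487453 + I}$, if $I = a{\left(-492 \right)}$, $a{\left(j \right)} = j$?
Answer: $i \sqrt{487945} \approx 698.53 i$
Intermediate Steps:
$I = -492$
$\sqrt{-487453 + I} = \sqrt{-487453 - 492} = \sqrt{-487945} = i \sqrt{487945}$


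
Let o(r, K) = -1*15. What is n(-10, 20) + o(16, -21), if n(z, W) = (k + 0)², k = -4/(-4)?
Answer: -14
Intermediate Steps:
k = 1 (k = -4*(-¼) = 1)
o(r, K) = -15
n(z, W) = 1 (n(z, W) = (1 + 0)² = 1² = 1)
n(-10, 20) + o(16, -21) = 1 - 15 = -14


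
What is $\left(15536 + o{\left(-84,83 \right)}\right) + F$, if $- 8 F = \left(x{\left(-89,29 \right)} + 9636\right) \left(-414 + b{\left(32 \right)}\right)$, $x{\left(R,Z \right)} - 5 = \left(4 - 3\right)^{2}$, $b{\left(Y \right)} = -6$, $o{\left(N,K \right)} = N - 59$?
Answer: $521598$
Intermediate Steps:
$o{\left(N,K \right)} = -59 + N$
$x{\left(R,Z \right)} = 6$ ($x{\left(R,Z \right)} = 5 + \left(4 - 3\right)^{2} = 5 + 1^{2} = 5 + 1 = 6$)
$F = 506205$ ($F = - \frac{\left(6 + 9636\right) \left(-414 - 6\right)}{8} = - \frac{9642 \left(-420\right)}{8} = \left(- \frac{1}{8}\right) \left(-4049640\right) = 506205$)
$\left(15536 + o{\left(-84,83 \right)}\right) + F = \left(15536 - 143\right) + 506205 = 15393 + 506205 = 521598$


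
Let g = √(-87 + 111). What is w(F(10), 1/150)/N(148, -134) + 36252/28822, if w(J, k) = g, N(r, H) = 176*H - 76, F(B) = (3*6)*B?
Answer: 18126/14411 - √6/11830 ≈ 1.2576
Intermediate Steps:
g = 2*√6 (g = √24 = 2*√6 ≈ 4.8990)
F(B) = 18*B
N(r, H) = -76 + 176*H
w(J, k) = 2*√6
w(F(10), 1/150)/N(148, -134) + 36252/28822 = (2*√6)/(-76 + 176*(-134)) + 36252/28822 = (2*√6)/(-76 - 23584) + 36252*(1/28822) = (2*√6)/(-23660) + 18126/14411 = (2*√6)*(-1/23660) + 18126/14411 = -√6/11830 + 18126/14411 = 18126/14411 - √6/11830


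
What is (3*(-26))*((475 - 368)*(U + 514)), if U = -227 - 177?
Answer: -918060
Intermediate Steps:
U = -404
(3*(-26))*((475 - 368)*(U + 514)) = (3*(-26))*((475 - 368)*(-404 + 514)) = -8346*110 = -78*11770 = -918060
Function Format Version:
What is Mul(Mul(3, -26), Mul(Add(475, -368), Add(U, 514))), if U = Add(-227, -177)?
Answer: -918060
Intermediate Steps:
U = -404
Mul(Mul(3, -26), Mul(Add(475, -368), Add(U, 514))) = Mul(Mul(3, -26), Mul(Add(475, -368), Add(-404, 514))) = Mul(-78, Mul(107, 110)) = Mul(-78, 11770) = -918060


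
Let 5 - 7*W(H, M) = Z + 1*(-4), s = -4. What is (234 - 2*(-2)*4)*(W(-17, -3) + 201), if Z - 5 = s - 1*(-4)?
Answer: 352750/7 ≈ 50393.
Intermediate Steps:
Z = 5 (Z = 5 + (-4 - 1*(-4)) = 5 + (-4 + 4) = 5 + 0 = 5)
W(H, M) = 4/7 (W(H, M) = 5/7 - (5 + 1*(-4))/7 = 5/7 - (5 - 4)/7 = 5/7 - ⅐*1 = 5/7 - ⅐ = 4/7)
(234 - 2*(-2)*4)*(W(-17, -3) + 201) = (234 - 2*(-2)*4)*(4/7 + 201) = (234 + 4*4)*(1411/7) = (234 + 16)*(1411/7) = 250*(1411/7) = 352750/7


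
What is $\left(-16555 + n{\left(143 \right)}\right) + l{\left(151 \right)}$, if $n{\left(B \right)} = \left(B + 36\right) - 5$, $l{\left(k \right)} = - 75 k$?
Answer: $-27706$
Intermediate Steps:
$n{\left(B \right)} = 31 + B$ ($n{\left(B \right)} = \left(36 + B\right) - 5 = 31 + B$)
$\left(-16555 + n{\left(143 \right)}\right) + l{\left(151 \right)} = \left(-16555 + \left(31 + 143\right)\right) - 11325 = \left(-16555 + 174\right) - 11325 = -16381 - 11325 = -27706$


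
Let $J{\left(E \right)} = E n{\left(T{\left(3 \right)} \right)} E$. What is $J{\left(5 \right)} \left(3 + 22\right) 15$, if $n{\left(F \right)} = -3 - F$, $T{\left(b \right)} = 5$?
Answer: $-75000$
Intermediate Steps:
$J{\left(E \right)} = - 8 E^{2}$ ($J{\left(E \right)} = E \left(-3 - 5\right) E = E \left(-8\right) E = - 8 E E = - 8 E^{2}$)
$J{\left(5 \right)} \left(3 + 22\right) 15 = - 8 \cdot 5^{2} \left(3 + 22\right) 15 = \left(-8\right) 25 \cdot 25 \cdot 15 = \left(-200\right) 25 \cdot 15 = \left(-5000\right) 15 = -75000$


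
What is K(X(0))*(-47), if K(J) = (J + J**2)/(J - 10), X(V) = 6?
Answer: 987/2 ≈ 493.50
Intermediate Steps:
K(J) = (J + J**2)/(-10 + J)
K(X(0))*(-47) = (6*(1 + 6)/(-10 + 6))*(-47) = (6*7/(-4))*(-47) = (6*(-1/4)*7)*(-47) = -21/2*(-47) = 987/2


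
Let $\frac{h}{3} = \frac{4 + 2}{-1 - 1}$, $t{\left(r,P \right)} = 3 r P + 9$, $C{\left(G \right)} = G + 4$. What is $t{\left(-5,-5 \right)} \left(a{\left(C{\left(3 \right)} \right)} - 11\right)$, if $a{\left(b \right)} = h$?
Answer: $-1680$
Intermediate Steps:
$C{\left(G \right)} = 4 + G$
$t{\left(r,P \right)} = 9 + 3 P r$ ($t{\left(r,P \right)} = 3 P r + 9 = 9 + 3 P r$)
$h = -9$ ($h = 3 \frac{4 + 2}{-1 - 1} = 3 \frac{6}{-2} = 3 \cdot 6 \left(- \frac{1}{2}\right) = 3 \left(-3\right) = -9$)
$a{\left(b \right)} = -9$
$t{\left(-5,-5 \right)} \left(a{\left(C{\left(3 \right)} \right)} - 11\right) = \left(9 + 3 \left(-5\right) \left(-5\right)\right) \left(-9 - 11\right) = \left(9 + 75\right) \left(-20\right) = 84 \left(-20\right) = -1680$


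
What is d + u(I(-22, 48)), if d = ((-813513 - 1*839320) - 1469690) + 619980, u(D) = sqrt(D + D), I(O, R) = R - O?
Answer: -2502543 + 2*sqrt(35) ≈ -2.5025e+6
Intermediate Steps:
u(D) = sqrt(2)*sqrt(D) (u(D) = sqrt(2*D) = sqrt(2)*sqrt(D))
d = -2502543 (d = ((-813513 - 839320) - 1469690) + 619980 = (-1652833 - 1469690) + 619980 = -3122523 + 619980 = -2502543)
d + u(I(-22, 48)) = -2502543 + sqrt(2)*sqrt(48 - 1*(-22)) = -2502543 + sqrt(2)*sqrt(48 + 22) = -2502543 + sqrt(2)*sqrt(70) = -2502543 + 2*sqrt(35)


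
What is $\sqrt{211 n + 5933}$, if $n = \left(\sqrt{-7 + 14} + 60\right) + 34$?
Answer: $\sqrt{25767 + 211 \sqrt{7}} \approx 162.25$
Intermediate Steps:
$n = 94 + \sqrt{7}$ ($n = \left(\sqrt{7} + 60\right) + 34 = \left(60 + \sqrt{7}\right) + 34 = 94 + \sqrt{7} \approx 96.646$)
$\sqrt{211 n + 5933} = \sqrt{211 \left(94 + \sqrt{7}\right) + 5933} = \sqrt{\left(19834 + 211 \sqrt{7}\right) + 5933} = \sqrt{25767 + 211 \sqrt{7}}$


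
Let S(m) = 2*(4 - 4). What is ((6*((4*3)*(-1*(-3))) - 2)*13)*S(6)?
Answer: 0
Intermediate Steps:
S(m) = 0 (S(m) = 2*0 = 0)
((6*((4*3)*(-1*(-3))) - 2)*13)*S(6) = ((6*((4*3)*(-1*(-3))) - 2)*13)*0 = ((6*(12*3) - 2)*13)*0 = ((6*36 - 2)*13)*0 = ((216 - 2)*13)*0 = (214*13)*0 = 2782*0 = 0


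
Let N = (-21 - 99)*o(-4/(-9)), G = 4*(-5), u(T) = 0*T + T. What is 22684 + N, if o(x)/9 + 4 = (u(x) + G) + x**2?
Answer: 143732/3 ≈ 47911.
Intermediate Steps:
u(T) = T (u(T) = 0 + T = T)
G = -20
o(x) = -216 + 9*x + 9*x**2 (o(x) = -36 + 9*((x - 20) + x**2) = -36 + 9*((-20 + x) + x**2) = -36 + 9*(-20 + x + x**2) = -36 + (-180 + 9*x + 9*x**2) = -216 + 9*x + 9*x**2)
N = 75680/3 (N = (-21 - 99)*(-216 + 9*(-4/(-9)) + 9*(-4/(-9))**2) = -120*(-216 + 9*(-4*(-1/9)) + 9*(-4*(-1/9))**2) = -120*(-216 + 9*(4/9) + 9*(4/9)**2) = -120*(-216 + 4 + 9*(16/81)) = -120*(-216 + 4 + 16/9) = -120*(-1892/9) = 75680/3 ≈ 25227.)
22684 + N = 22684 + 75680/3 = 143732/3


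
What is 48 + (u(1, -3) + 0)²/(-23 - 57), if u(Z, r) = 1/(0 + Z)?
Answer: 3839/80 ≈ 47.987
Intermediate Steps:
u(Z, r) = 1/Z
48 + (u(1, -3) + 0)²/(-23 - 57) = 48 + (1/1 + 0)²/(-23 - 57) = 48 + (1 + 0)²/(-80) = 48 + 1²*(-1/80) = 48 + 1*(-1/80) = 48 - 1/80 = 3839/80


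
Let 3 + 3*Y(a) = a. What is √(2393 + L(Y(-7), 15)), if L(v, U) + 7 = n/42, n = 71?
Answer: 17*√14574/42 ≈ 48.864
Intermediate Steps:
Y(a) = -1 + a/3
L(v, U) = -223/42 (L(v, U) = -7 + 71/42 = -223/42)
√(2393 + L(Y(-7), 15)) = √(2393 - 223/42) = √(100283/42) = 17*√14574/42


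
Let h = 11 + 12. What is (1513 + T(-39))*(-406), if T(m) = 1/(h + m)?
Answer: -4914021/8 ≈ -6.1425e+5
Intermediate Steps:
h = 23
T(m) = 1/(23 + m)
(1513 + T(-39))*(-406) = (1513 + 1/(23 - 39))*(-406) = (1513 + 1/(-16))*(-406) = (1513 - 1/16)*(-406) = (24207/16)*(-406) = -4914021/8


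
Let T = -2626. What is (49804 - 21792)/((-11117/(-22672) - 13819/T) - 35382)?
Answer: -64143894464/81007078119 ≈ -0.79183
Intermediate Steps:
(49804 - 21792)/((-11117/(-22672) - 13819/T) - 35382) = (49804 - 21792)/((-11117/(-22672) - 13819/(-2626)) - 35382) = 28012/((-11117*(-1/22672) - 13819*(-1/2626)) - 35382) = 28012/((11117/22672 + 1063/202) - 35382) = 28012/(13172985/2289872 - 35382) = 28012/(-81007078119/2289872) = 28012*(-2289872/81007078119) = -64143894464/81007078119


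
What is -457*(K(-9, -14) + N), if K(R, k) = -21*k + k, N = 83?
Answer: -165891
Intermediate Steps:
K(R, k) = -20*k
-457*(K(-9, -14) + N) = -457*(-20*(-14) + 83) = -457*(280 + 83) = -457*363 = -165891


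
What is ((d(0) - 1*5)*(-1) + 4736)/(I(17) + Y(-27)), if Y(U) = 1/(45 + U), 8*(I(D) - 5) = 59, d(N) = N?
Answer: 341352/895 ≈ 381.40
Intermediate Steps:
I(D) = 99/8 (I(D) = 5 + (⅛)*59 = 5 + 59/8 = 99/8)
((d(0) - 1*5)*(-1) + 4736)/(I(17) + Y(-27)) = ((0 - 1*5)*(-1) + 4736)/(99/8 + 1/(45 - 27)) = ((0 - 5)*(-1) + 4736)/(99/8 + 1/18) = (-5*(-1) + 4736)/(99/8 + 1/18) = (5 + 4736)/(895/72) = 4741*(72/895) = 341352/895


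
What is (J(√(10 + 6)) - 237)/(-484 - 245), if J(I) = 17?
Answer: 220/729 ≈ 0.30178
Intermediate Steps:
(J(√(10 + 6)) - 237)/(-484 - 245) = (17 - 237)/(-484 - 245) = -220/(-729) = -220*(-1/729) = 220/729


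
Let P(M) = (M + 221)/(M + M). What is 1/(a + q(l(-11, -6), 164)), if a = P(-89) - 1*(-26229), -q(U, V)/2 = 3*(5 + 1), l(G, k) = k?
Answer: 89/2331111 ≈ 3.8179e-5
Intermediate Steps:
P(M) = (221 + M)/(2*M) (P(M) = (221 + M)/((2*M)) = (221 + M)*(1/(2*M)) = (221 + M)/(2*M))
q(U, V) = -36 (q(U, V) = -6*(5 + 1) = -6*6 = -2*18 = -36)
a = 2334315/89 (a = (½)*(221 - 89)/(-89) - 1*(-26229) = (½)*(-1/89)*132 + 26229 = -66/89 + 26229 = 2334315/89 ≈ 26228.)
1/(a + q(l(-11, -6), 164)) = 1/(2334315/89 - 36) = 1/(2331111/89) = 89/2331111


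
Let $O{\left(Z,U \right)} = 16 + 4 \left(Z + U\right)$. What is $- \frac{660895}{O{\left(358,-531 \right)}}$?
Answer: $\frac{660895}{676} \approx 977.66$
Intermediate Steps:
$O{\left(Z,U \right)} = 16 + 4 U + 4 Z$ ($O{\left(Z,U \right)} = 16 + 4 \left(U + Z\right) = 16 + \left(4 U + 4 Z\right) = 16 + 4 U + 4 Z$)
$- \frac{660895}{O{\left(358,-531 \right)}} = - \frac{660895}{16 + 4 \left(-531\right) + 4 \cdot 358} = - \frac{660895}{16 - 2124 + 1432} = - \frac{660895}{-676} = \left(-660895\right) \left(- \frac{1}{676}\right) = \frac{660895}{676}$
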